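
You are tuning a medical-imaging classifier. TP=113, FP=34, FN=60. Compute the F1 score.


Precision = 113/147 = 0.7687
Recall = 113/173 = 0.6532
F1 = 2·P·R/(P+R) = 2·TP/(2·TP+FP+FN) = 226/(226+34+60) = 226/320 = 0.7063

0.7063


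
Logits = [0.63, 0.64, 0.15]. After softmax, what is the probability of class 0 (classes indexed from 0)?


Exponentials: e^0.63=1.8776, e^0.64=1.8965, e^0.15=1.1618
Sum = 4.9359
Softmax = [0.3804, 0.3842, 0.2354]
p[0] = 1.8776/4.9359 = 0.3804

0.3804


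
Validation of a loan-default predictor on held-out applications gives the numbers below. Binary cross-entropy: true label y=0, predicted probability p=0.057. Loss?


BCE = -[y·ln(p) + (1-y)·ln(1-p)]
= -0 - 1·ln(1-0.057)
= -ln(0.943) = 0.0587

0.0587


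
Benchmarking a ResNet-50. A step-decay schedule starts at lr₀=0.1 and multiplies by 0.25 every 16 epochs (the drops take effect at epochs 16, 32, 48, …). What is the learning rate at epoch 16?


n_drops = ⌊16/16⌋ = 1
lr = 0.1·0.25^1 = 0.1·0.25 = 0.025

0.025


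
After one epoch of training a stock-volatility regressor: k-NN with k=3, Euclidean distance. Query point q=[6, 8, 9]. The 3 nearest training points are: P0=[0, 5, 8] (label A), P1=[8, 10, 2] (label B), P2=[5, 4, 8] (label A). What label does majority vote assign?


d(q,P0) = 6.7823  (label A)
d(q,P1) = 7.5498  (label B)
d(q,P2) = 4.2426  (label A)
Votes: A=2, B=1
Majority → A

A


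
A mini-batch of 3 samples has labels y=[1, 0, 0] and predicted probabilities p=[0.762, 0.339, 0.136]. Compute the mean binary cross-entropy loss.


L[0] = -ln(0.762) = 0.2718
L[1] = -ln(1-0.339) = -ln(0.661) = 0.414
L[2] = -ln(1-0.136) = -ln(0.864) = 0.1462
mean = (0.2718 + 0.414 + 0.1462)/3 = 0.2773

0.2773


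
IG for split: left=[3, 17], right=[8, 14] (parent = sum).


Parent = [11, 31], H_parent = 0.8296
H_left = 0.6098 (n=20), H_right = 0.9457 (n=22)
H_children = (20/42)·0.6098 + (22/42)·0.9457 = 0.7857
IG = 0.8296 - 0.7857 = 0.0439

0.0439


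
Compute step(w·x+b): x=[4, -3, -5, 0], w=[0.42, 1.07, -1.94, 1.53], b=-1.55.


z = (4)·(0.42) + (-3)·(1.07) + (-5)·(-1.94) + (0)·(1.53) - 1.55
  = 6.62
step(z) = 1 (z≥0)

1


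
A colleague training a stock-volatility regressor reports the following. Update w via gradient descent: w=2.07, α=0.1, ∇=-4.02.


w_new = w - α·∇
= 2.07 - 0.1·-4.02
= 2.07 + 0.402
= 2.472

2.472


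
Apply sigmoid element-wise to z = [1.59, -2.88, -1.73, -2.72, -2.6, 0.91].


σ(1.59) = 1/(1+e^-1.59) = 0.8306
σ(-2.88) = 1/(1+e^2.88) = 0.0532
σ(-1.73) = 1/(1+e^1.73) = 0.1506
σ(-2.72) = 1/(1+e^2.72) = 0.0618
σ(-2.6) = 1/(1+e^2.6) = 0.0691
σ(0.91) = 1/(1+e^-0.91) = 0.713
result = [0.8306, 0.0532, 0.1506, 0.0618, 0.0691, 0.713]

[0.8306, 0.0532, 0.1506, 0.0618, 0.0691, 0.713]


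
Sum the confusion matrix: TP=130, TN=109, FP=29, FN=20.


Total = TP + TN + FP + FN
= 130 + 109 + 29 + 20
= 288
(Predicted positive: 159, predicted negative: 129)

288


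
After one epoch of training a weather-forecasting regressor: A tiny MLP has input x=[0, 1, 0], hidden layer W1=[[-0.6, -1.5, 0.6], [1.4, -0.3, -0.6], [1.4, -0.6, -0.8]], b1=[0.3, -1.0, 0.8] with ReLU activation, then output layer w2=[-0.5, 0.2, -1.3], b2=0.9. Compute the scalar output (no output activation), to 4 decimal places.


z1[0] = (-0.6)·(0) + (-1.5)·(1) + (0.6)·(0) + 0.3 = -1.2
z1[1] = (1.4)·(0) + (-0.3)·(1) + (-0.6)·(0) - 1.0 = -1.3
z1[2] = (1.4)·(0) + (-0.6)·(1) + (-0.8)·(0) + 0.8 = 0.2
h = ReLU(z1) = [0.0, 0.0, 0.2]
output = (-0.5)·(0.0) + (0.2)·(0.0) + (-1.3)·(0.2) + 0.9 = 0.64

0.64


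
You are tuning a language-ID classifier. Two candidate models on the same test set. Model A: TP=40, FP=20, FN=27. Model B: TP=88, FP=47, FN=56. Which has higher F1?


Model A: P=40/60=0.6667, R=40/67=0.597, F1=2PR/(P+R)=2TP/(2TP+FP+FN)=80/127=0.6299
Model B: P=88/135=0.6519, R=88/144=0.6111, F1=2PR/(P+R)=2TP/(2TP+FP+FN)=176/279=0.6308
0.6299 < 0.6308 → Model B

Model B


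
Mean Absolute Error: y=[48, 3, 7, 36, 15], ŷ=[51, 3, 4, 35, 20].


Absolute errors: |48-51|=3, |3-3|=0, |7-4|=3, |36-35|=1, |15-20|=5
Sum = 12
MAE = 12/5 = 12/5

12/5


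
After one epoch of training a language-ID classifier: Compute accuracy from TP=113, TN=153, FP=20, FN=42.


Accuracy = (TP+TN)/(TP+TN+FP+FN)
= (113+153)/(328)
= 266/328 = 81.1%

81.1%


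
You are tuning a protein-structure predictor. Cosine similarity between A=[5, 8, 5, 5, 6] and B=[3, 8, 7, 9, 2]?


A·B = 5·3 + 8·8 + 5·7 + 5·9 + 6·2 = 171
‖A‖ = √175 = 13.2288, ‖B‖ = √207 = 14.3875
cos = 171/(√175·√207) = 171/√36225 = 0.8984

0.8984


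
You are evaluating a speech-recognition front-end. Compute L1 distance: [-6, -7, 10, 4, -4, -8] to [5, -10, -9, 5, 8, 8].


d = |-6-5| + |-7+ 10| + |10+ 9| + |4-5| + |-4-8| + |-8-8|
  = 11 + 3 + 19 + 1 + 12 + 16
  = 62

62


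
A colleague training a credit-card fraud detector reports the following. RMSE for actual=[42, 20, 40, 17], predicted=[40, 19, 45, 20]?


MSE = 39/4 = 9.75
RMSE = √(39/4) = 3.1225

3.1225


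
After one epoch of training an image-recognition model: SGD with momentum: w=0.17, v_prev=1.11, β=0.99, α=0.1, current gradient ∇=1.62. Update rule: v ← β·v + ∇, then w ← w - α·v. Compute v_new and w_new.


v_new = 0.99·1.11 + 1.62 = 1.0989 + 1.62 = 2.7189
w_new = 0.17 - 0.1·2.7189 = 0.17 - 0.27189 = -0.10189

v_new=2.7189, w_new=-0.10189


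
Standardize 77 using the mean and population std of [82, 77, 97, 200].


μ = 114, σ = 50.1946
z = (77 - 114)/50.1946 = -0.7371

-0.7371


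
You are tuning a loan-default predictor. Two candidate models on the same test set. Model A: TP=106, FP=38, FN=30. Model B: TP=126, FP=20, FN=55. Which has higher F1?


Model A: P=106/144=0.7361, R=106/136=0.7794, F1=2PR/(P+R)=2TP/(2TP+FP+FN)=212/280=0.7571
Model B: P=126/146=0.863, R=126/181=0.6961, F1=2PR/(P+R)=2TP/(2TP+FP+FN)=252/327=0.7706
0.7571 < 0.7706 → Model B

Model B


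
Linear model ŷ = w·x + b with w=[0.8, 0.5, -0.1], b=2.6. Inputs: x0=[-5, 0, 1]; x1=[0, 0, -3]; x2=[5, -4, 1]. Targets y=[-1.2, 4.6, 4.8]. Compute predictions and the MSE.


ŷ0 = (0.8)·(-5) + (0.5)·(0) + (-0.1)·(1) + 2.6 = -1.5
ŷ1 = (0.8)·(0) + (0.5)·(0) + (-0.1)·(-3) + 2.6 = 2.9
ŷ2 = (0.8)·(5) + (0.5)·(-4) + (-0.1)·(1) + 2.6 = 4.5
errors² = [0.09, 2.89, 0.09]
MSE = 3.0700/3 = 1.0233

1.0233


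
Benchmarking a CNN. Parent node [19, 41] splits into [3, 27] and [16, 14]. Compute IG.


Parent = [19, 41], H_parent = 0.9007
H_left = 0.469 (n=30), H_right = 0.9968 (n=30)
H_children = (30/60)·0.469 + (30/60)·0.9968 = 0.7329
IG = 0.9007 - 0.7329 = 0.1678

0.1678


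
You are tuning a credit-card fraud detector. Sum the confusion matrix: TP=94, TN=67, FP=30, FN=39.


Total = TP + TN + FP + FN
= 94 + 67 + 30 + 39
= 230
(Predicted positive: 124, predicted negative: 106)

230


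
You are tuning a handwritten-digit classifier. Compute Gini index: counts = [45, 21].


Probabilities: [45/66, 21/66] ≈ [0.6818, 0.3182]
Σpᵢ² = (2025 + 441)/66² = 2466/4356
Gini = 1 - Σpᵢ² = 1 - 2466/4356 = 0.4339

0.4339


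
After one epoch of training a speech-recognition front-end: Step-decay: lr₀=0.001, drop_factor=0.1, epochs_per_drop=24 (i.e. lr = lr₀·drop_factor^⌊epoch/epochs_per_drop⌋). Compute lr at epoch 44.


n_drops = ⌊44/24⌋ = 1
lr = 0.001·0.1^1 = 0.001·0.1 = 0.0001

0.0001


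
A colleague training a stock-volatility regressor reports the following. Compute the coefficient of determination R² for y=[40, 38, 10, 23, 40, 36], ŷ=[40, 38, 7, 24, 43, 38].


ȳ = 31.1667
SS_res = Σ(y-ŷ)² = 23
SS_tot = Σ(y-ȳ)² = 740.83
R² = 1 - SS_res/SS_tot = 1 - 0.031 = 0.969

0.969


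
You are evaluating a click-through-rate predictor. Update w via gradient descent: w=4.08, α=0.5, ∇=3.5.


w_new = w - α·∇
= 4.08 - 0.5·3.5
= 4.08 - 1.75
= 2.33

2.33


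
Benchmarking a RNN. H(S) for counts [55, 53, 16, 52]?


Probabilities: [55/176, 53/176, 16/176, 52/176] ≈ [0.3125, 0.3011, 0.0909, 0.2955]
H = -((55/176)·log₂(55/176) + (53/176)·log₂(53/176) + (16/176)·log₂(16/176) + (52/176)·log₂(52/176))
  = 1.88 bits

1.88 bits


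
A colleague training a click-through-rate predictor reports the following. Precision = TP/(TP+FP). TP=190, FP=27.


Precision = TP/(TP+FP)
= 190/(190+27)
= 190/217 = 87.56%

87.56%


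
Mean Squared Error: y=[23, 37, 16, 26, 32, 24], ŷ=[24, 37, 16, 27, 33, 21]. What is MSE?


Squared errors: (23-24)²=1, (37-37)²=0, (16-16)²=0, (26-27)²=1, (32-33)²=1, (24-21)²=9
Sum = 12
MSE = 12/6 = 2

2


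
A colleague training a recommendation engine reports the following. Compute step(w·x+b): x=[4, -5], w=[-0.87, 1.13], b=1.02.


z = (4)·(-0.87) + (-5)·(1.13) + 1.02
  = -8.11
step(z) = 0 (z<0)

0


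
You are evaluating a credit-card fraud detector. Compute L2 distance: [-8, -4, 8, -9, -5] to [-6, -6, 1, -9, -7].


d = √((-8+ 6)² + (-4+ 6)² + (8-1)² + (-9+ 9)² + (-5+ 7)²)
  = √(4 + 4 + 49 + 0 + 4)
  = √61 = 7.8102

7.8102


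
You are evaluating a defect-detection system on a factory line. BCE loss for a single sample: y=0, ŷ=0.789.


BCE = -[y·ln(p) + (1-y)·ln(1-p)]
= -0 - 1·ln(1-0.789)
= -ln(0.211) = 1.5559

1.5559


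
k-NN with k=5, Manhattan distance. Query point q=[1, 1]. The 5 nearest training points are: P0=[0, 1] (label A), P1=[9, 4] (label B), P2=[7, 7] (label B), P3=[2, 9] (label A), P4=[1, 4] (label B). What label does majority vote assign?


d(q,P0) = 1  (label A)
d(q,P1) = 11  (label B)
d(q,P2) = 12  (label B)
d(q,P3) = 9  (label A)
d(q,P4) = 3  (label B)
Votes: A=2, B=3
Majority → B

B


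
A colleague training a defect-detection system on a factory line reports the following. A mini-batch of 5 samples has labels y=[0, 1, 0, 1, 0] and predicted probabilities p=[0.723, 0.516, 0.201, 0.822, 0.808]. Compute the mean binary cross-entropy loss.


L[0] = -ln(1-0.723) = -ln(0.277) = 1.2837
L[1] = -ln(0.516) = 0.6616
L[2] = -ln(1-0.201) = -ln(0.799) = 0.2244
L[3] = -ln(0.822) = 0.196
L[4] = -ln(1-0.808) = -ln(0.192) = 1.6503
mean = (1.2837 + 0.6616 + 0.2244 + 0.196 + 1.6503)/5 = 0.8032

0.8032


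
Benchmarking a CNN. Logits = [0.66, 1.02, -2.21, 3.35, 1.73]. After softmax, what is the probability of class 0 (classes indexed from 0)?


Exponentials: e^0.66=1.9348, e^1.02=2.7732, e^-2.21=0.1097, e^3.35=28.5027, e^1.73=5.6407
Sum = 38.9611
Softmax = [0.0497, 0.0712, 0.0028, 0.7316, 0.1448]
p[0] = 1.9348/38.9611 = 0.0497

0.0497


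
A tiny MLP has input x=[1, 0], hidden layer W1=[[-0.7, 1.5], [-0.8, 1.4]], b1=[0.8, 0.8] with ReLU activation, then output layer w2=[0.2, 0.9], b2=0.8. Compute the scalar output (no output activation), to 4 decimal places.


z1[0] = (-0.7)·(1) + (1.5)·(0) + 0.8 = 0.1
z1[1] = (-0.8)·(1) + (1.4)·(0) + 0.8 = 0.0
h = ReLU(z1) = [0.1, 0.0]
output = (0.2)·(0.1) + (0.9)·(0.0) + 0.8 = 0.82

0.82


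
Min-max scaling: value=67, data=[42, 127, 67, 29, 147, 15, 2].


min=2, max=147
(67-2)/(147-2) = 65/145 = 0.4483

0.4483


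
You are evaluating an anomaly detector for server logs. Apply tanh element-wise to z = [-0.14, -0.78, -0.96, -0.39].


tanh(-0.14) = -0.1391
tanh(-0.78) = -0.6527
tanh(-0.96) = -0.7443
tanh(-0.39) = -0.3714
result = [-0.1391, -0.6527, -0.7443, -0.3714]

[-0.1391, -0.6527, -0.7443, -0.3714]


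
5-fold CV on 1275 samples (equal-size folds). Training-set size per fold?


Fold size = 1275/5 = 255
Training per fold = 1275 - 255 = 1020

1020


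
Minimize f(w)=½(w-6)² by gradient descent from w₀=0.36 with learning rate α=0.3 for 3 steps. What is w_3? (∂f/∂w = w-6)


step 1: grad = 0.36-6 = -5.64; w = 0.36 - 0.3·(-5.64) = 2.052
step 2: grad = 2.052-6 = -3.948; w = 2.052 - 0.3·(-3.948) = 3.2364
step 3: grad = 3.2364-6 = -2.7636; w = 3.2364 - 0.3·(-2.7636) = 4.06548

4.06548


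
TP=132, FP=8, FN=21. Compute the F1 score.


Precision = 132/140 = 0.9429
Recall = 132/153 = 0.8627
F1 = 2·P·R/(P+R) = 2·TP/(2·TP+FP+FN) = 264/(264+8+21) = 264/293 = 0.901

0.901


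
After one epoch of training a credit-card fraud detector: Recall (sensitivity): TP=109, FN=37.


Recall = TP/(TP+FN)
= 109/(109+37)
= 109/146 = 74.66%

74.66%


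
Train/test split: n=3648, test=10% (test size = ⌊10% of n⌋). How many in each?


Test = ⌊3648·10/100⌋ = 364
Train = 3648 - 364 = 3284

Train: 3284, Test: 364


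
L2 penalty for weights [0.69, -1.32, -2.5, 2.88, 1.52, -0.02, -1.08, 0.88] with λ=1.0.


‖w‖₂² = (0.69)² + (-1.32)² + (-2.5)² + (2.88)² + (1.52)² + (-0.02)² + (-1.08)² + (0.88)²
     = 0.4761 + 1.7424 + 6.25 + 8.2944 + 2.3104 + 0.0004 + 1.1664 + 0.7744
     = 21.0145
λ·‖w‖₂² = 1.0·21.0145 = 21.0145

21.0145


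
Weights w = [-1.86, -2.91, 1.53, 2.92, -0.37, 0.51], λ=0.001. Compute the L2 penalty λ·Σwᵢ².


‖w‖₂² = (-1.86)² + (-2.91)² + (1.53)² + (2.92)² + (-0.37)² + (0.51)²
     = 3.4596 + 8.4681 + 2.3409 + 8.5264 + 0.1369 + 0.2601
     = 23.192
λ·‖w‖₂² = 0.001·23.192 = 0.023192

0.023192


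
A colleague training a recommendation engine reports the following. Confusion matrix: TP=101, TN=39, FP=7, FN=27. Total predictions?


Total = TP + TN + FP + FN
= 101 + 39 + 7 + 27
= 174
(Predicted positive: 108, predicted negative: 66)

174


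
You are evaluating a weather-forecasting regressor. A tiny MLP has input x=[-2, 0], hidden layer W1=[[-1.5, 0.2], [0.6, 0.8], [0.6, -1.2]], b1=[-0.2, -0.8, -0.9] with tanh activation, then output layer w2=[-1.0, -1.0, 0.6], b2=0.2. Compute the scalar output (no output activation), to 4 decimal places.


z1[0] = (-1.5)·(-2) + (0.2)·(0) - 0.2 = 2.8
z1[1] = (0.6)·(-2) + (0.8)·(0) - 0.8 = -2.0
z1[2] = (0.6)·(-2) + (-1.2)·(0) - 0.9 = -2.1
h = tanh(z1) = [0.9926, -0.964, -0.9705]
output = (-1.0)·(0.9926) + (-1.0)·(-0.964) + (0.6)·(-0.9705) + 0.2 = -0.4109

-0.4109


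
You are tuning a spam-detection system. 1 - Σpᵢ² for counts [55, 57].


Probabilities: [55/112, 57/112] ≈ [0.4911, 0.5089]
Σpᵢ² = (3025 + 3249)/112² = 6274/12544
Gini = 1 - Σpᵢ² = 1 - 6274/12544 = 0.4998

0.4998


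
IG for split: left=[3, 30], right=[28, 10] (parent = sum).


Parent = [31, 40], H_parent = 0.9884
H_left = 0.4395 (n=33), H_right = 0.8315 (n=38)
H_children = (33/71)·0.4395 + (38/71)·0.8315 = 0.6493
IG = 0.9884 - 0.6493 = 0.3391

0.3391


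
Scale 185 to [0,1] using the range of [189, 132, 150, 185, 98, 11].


min=11, max=189
(185-11)/(189-11) = 174/178 = 0.9775

0.9775


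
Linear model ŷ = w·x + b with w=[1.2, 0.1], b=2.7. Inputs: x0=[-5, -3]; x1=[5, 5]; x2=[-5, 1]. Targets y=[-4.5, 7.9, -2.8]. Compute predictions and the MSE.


ŷ0 = (1.2)·(-5) + (0.1)·(-3) + 2.7 = -3.6
ŷ1 = (1.2)·(5) + (0.1)·(5) + 2.7 = 9.2
ŷ2 = (1.2)·(-5) + (0.1)·(1) + 2.7 = -3.2
errors² = [0.81, 1.69, 0.16]
MSE = 2.6600/3 = 0.8867

0.8867


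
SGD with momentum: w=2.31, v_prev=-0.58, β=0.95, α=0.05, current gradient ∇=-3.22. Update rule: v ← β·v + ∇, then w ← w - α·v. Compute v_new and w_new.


v_new = 0.95·-0.58 - 3.22 = -0.551 - 3.22 = -3.771
w_new = 2.31 - 0.05·-3.771 = 2.31 + 0.18855 = 2.49855

v_new=-3.771, w_new=2.49855


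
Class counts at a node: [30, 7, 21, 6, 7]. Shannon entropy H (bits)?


Probabilities: [30/71, 7/71, 21/71, 6/71, 7/71] ≈ [0.4225, 0.0986, 0.2958, 0.0845, 0.0986]
H = -((30/71)·log₂(30/71) + (7/71)·log₂(7/71) + (21/71)·log₂(21/71) + (6/71)·log₂(6/71) + (7/71)·log₂(7/71))
  = 2.0053 bits

2.0053 bits


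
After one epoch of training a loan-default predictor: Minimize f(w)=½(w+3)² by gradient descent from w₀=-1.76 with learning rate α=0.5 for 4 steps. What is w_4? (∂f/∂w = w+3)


step 1: grad = -1.76+3 = 1.24; w = -1.76 - 0.5·(1.24) = -2.38
step 2: grad = -2.38+3 = 0.62; w = -2.38 - 0.5·(0.62) = -2.69
step 3: grad = -2.69+3 = 0.31; w = -2.69 - 0.5·(0.31) = -2.845
step 4: grad = -2.845+3 = 0.155; w = -2.845 - 0.5·(0.155) = -2.9225

-2.9225


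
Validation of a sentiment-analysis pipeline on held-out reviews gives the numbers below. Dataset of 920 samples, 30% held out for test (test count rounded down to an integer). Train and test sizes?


Test = ⌊920·30/100⌋ = 276
Train = 920 - 276 = 644

Train: 644, Test: 276


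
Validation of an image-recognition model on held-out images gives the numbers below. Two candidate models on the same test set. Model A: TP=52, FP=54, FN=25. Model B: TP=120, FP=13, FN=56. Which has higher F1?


Model A: P=52/106=0.4906, R=52/77=0.6753, F1=2PR/(P+R)=2TP/(2TP+FP+FN)=104/183=0.5683
Model B: P=120/133=0.9023, R=120/176=0.6818, F1=2PR/(P+R)=2TP/(2TP+FP+FN)=240/309=0.7767
0.5683 < 0.7767 → Model B

Model B


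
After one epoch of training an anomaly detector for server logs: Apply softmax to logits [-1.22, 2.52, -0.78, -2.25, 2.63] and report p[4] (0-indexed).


Exponentials: e^-1.22=0.2952, e^2.52=12.4286, e^-0.78=0.4584, e^-2.25=0.1054, e^2.63=13.8738
Sum = 27.1614
Softmax = [0.0109, 0.4576, 0.0169, 0.0039, 0.5108]
p[4] = 13.8738/27.1614 = 0.5108

0.5108


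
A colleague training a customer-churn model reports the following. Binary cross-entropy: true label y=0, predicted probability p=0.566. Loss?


BCE = -[y·ln(p) + (1-y)·ln(1-p)]
= -0 - 1·ln(1-0.566)
= -ln(0.434) = 0.8347

0.8347


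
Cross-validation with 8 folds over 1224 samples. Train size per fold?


Fold size = 1224/8 = 153
Training per fold = 1224 - 153 = 1071

1071


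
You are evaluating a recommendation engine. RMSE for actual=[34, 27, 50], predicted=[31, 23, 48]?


MSE = 29/3 = 9.6667
RMSE = √(29/3) = 3.1091

3.1091


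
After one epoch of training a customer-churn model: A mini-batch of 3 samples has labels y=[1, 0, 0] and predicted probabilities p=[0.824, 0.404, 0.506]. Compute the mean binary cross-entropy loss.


L[0] = -ln(0.824) = 0.1936
L[1] = -ln(1-0.404) = -ln(0.596) = 0.5175
L[2] = -ln(1-0.506) = -ln(0.494) = 0.7052
mean = (0.1936 + 0.5175 + 0.7052)/3 = 0.4721

0.4721


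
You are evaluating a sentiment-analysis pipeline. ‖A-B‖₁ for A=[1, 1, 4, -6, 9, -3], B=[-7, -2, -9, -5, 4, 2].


d = |1+ 7| + |1+ 2| + |4+ 9| + |-6+ 5| + |9-4| + |-3-2|
  = 8 + 3 + 13 + 1 + 5 + 5
  = 35

35


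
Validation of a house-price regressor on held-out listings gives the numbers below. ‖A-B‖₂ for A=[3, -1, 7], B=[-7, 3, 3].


d = √((3+ 7)² + (-1-3)² + (7-3)²)
  = √(100 + 16 + 16)
  = √132 = 11.4891

11.4891


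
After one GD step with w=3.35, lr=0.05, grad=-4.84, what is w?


w_new = w - α·∇
= 3.35 - 0.05·-4.84
= 3.35 + 0.242
= 3.592

3.592


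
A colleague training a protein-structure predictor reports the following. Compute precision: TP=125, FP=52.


Precision = TP/(TP+FP)
= 125/(125+52)
= 125/177 = 70.62%

70.62%


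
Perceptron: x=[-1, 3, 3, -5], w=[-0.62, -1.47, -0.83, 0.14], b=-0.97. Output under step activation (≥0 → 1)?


z = (-1)·(-0.62) + (3)·(-1.47) + (3)·(-0.83) + (-5)·(0.14) - 0.97
  = -7.95
step(z) = 0 (z<0)

0


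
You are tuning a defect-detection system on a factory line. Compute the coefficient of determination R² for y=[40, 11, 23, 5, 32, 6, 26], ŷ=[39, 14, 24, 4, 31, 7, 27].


ȳ = 20.4286
SS_res = Σ(y-ŷ)² = 15
SS_tot = Σ(y-ȳ)² = 1089.71
R² = 1 - SS_res/SS_tot = 1 - 0.0138 = 0.9862

0.9862


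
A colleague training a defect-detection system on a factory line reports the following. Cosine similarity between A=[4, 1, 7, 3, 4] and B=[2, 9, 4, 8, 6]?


A·B = 4·2 + 1·9 + 7·4 + 3·8 + 4·6 = 93
‖A‖ = √91 = 9.5394, ‖B‖ = √201 = 14.1774
cos = 93/(√91·√201) = 93/√18291 = 0.6876

0.6876


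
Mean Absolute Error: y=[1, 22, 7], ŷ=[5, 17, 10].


Absolute errors: |1-5|=4, |22-17|=5, |7-10|=3
Sum = 12
MAE = 12/3 = 4

4


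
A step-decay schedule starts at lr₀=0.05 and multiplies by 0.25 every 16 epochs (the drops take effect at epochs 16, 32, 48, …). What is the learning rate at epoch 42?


n_drops = ⌊42/16⌋ = 2
lr = 0.05·0.25^2 = 0.05·0.0625 = 0.003125

0.003125


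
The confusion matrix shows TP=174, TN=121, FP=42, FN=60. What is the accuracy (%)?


Accuracy = (TP+TN)/(TP+TN+FP+FN)
= (174+121)/(397)
= 295/397 = 74.31%

74.31%


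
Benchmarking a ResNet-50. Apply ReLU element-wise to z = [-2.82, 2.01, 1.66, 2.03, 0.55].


ReLU(-2.82) = max(0, -2.82) = 0.0
ReLU(2.01) = max(0, 2.01) = 2.01
ReLU(1.66) = max(0, 1.66) = 1.66
ReLU(2.03) = max(0, 2.03) = 2.03
ReLU(0.55) = max(0, 0.55) = 0.55
result = [0.0, 2.01, 1.66, 2.03, 0.55]

[0.0, 2.01, 1.66, 2.03, 0.55]


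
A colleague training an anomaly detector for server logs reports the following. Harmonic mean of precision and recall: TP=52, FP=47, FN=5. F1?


Precision = 52/99 = 0.5253
Recall = 52/57 = 0.9123
F1 = 2·P·R/(P+R) = 2·TP/(2·TP+FP+FN) = 104/(104+47+5) = 104/156 = 0.6667

0.6667


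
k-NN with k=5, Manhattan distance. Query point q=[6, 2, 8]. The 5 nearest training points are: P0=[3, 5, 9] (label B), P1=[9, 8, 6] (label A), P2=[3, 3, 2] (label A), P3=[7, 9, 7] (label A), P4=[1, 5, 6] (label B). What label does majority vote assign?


d(q,P0) = 7  (label B)
d(q,P1) = 11  (label A)
d(q,P2) = 10  (label A)
d(q,P3) = 9  (label A)
d(q,P4) = 10  (label B)
Votes: A=3, B=2
Majority → A

A


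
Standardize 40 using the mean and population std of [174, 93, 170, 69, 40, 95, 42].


μ = 97.5714, σ = 51.1772
z = (40 - 97.5714)/51.1772 = -1.1249

-1.1249


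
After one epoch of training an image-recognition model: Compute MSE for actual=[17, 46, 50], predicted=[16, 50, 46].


Squared errors: (17-16)²=1, (46-50)²=16, (50-46)²=16
Sum = 33
MSE = 33/3 = 11

11


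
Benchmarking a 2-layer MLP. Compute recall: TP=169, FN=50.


Recall = TP/(TP+FN)
= 169/(169+50)
= 169/219 = 77.17%

77.17%


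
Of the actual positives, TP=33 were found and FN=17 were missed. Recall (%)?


Recall = TP/(TP+FN)
= 33/(33+17)
= 33/50 = 66.0%

66.0%


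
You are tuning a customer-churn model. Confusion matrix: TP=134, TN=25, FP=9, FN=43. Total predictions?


Total = TP + TN + FP + FN
= 134 + 25 + 9 + 43
= 211
(Predicted positive: 143, predicted negative: 68)

211


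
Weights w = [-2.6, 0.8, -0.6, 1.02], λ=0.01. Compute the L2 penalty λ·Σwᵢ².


‖w‖₂² = (-2.6)² + (0.8)² + (-0.6)² + (1.02)²
     = 6.76 + 0.64 + 0.36 + 1.0404
     = 8.8004
λ·‖w‖₂² = 0.01·8.8004 = 0.088004

0.088004


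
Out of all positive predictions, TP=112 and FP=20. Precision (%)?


Precision = TP/(TP+FP)
= 112/(112+20)
= 112/132 = 84.85%

84.85%


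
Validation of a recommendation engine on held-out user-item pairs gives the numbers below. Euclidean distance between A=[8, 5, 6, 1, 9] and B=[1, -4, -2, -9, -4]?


d = √((8-1)² + (5+ 4)² + (6+ 2)² + (1+ 9)² + (9+ 4)²)
  = √(49 + 81 + 64 + 100 + 169)
  = √463 = 21.5174

21.5174


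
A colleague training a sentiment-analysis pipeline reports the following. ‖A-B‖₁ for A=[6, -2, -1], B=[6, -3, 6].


d = |6-6| + |-2+ 3| + |-1-6|
  = 0 + 1 + 7
  = 8

8


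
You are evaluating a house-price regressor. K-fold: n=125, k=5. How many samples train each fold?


Fold size = 125/5 = 25
Training per fold = 125 - 25 = 100

100


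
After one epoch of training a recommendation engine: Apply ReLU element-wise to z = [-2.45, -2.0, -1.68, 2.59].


ReLU(-2.45) = max(0, -2.45) = 0.0
ReLU(-2.0) = max(0, -2.0) = 0.0
ReLU(-1.68) = max(0, -1.68) = 0.0
ReLU(2.59) = max(0, 2.59) = 2.59
result = [0.0, 0.0, 0.0, 2.59]

[0.0, 0.0, 0.0, 2.59]


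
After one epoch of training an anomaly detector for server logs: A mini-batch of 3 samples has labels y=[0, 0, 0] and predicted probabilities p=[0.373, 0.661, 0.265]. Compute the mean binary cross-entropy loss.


L[0] = -ln(1-0.373) = -ln(0.627) = 0.4668
L[1] = -ln(1-0.661) = -ln(0.339) = 1.0818
L[2] = -ln(1-0.265) = -ln(0.735) = 0.3079
mean = (0.4668 + 1.0818 + 0.3079)/3 = 0.6188

0.6188


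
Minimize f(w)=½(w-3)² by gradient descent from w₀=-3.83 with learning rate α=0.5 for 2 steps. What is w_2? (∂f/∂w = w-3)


step 1: grad = -3.83-3 = -6.83; w = -3.83 - 0.5·(-6.83) = -0.415
step 2: grad = -0.415-3 = -3.415; w = -0.415 - 0.5·(-3.415) = 1.2925

1.2925


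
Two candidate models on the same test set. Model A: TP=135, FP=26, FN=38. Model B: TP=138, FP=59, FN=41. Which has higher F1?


Model A: P=135/161=0.8385, R=135/173=0.7803, F1=2PR/(P+R)=2TP/(2TP+FP+FN)=270/334=0.8084
Model B: P=138/197=0.7005, R=138/179=0.7709, F1=2PR/(P+R)=2TP/(2TP+FP+FN)=276/376=0.734
0.8084 > 0.734 → Model A

Model A


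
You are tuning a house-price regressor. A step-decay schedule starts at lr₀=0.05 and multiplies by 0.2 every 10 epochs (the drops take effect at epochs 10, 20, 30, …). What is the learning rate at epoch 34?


n_drops = ⌊34/10⌋ = 3
lr = 0.05·0.2^3 = 0.05·0.008 = 0.0004

0.0004


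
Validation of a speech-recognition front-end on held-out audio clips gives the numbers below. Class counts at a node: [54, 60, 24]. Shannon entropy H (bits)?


Probabilities: [54/138, 60/138, 24/138] ≈ [0.3913, 0.4348, 0.1739]
H = -((54/138)·log₂(54/138) + (60/138)·log₂(60/138) + (24/138)·log₂(24/138))
  = 1.491 bits

1.491 bits


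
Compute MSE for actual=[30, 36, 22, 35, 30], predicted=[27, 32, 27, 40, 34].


Squared errors: (30-27)²=9, (36-32)²=16, (22-27)²=25, (35-40)²=25, (30-34)²=16
Sum = 91
MSE = 91/5 = 91/5

91/5


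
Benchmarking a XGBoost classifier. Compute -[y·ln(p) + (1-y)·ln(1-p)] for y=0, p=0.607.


BCE = -[y·ln(p) + (1-y)·ln(1-p)]
= -0 - 1·ln(1-0.607)
= -ln(0.393) = 0.9339

0.9339


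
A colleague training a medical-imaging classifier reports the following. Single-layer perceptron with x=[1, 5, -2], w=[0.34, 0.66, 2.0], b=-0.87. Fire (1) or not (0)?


z = (1)·(0.34) + (5)·(0.66) + (-2)·(2.0) - 0.87
  = -1.23
step(z) = 0 (z<0)

0


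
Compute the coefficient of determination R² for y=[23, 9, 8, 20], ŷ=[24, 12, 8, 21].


ȳ = 15
SS_res = Σ(y-ŷ)² = 11
SS_tot = Σ(y-ȳ)² = 174
R² = 1 - SS_res/SS_tot = 1 - 0.0632 = 0.9368

0.9368


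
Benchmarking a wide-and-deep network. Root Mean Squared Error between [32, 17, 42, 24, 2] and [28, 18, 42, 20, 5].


MSE = 42/5 = 8.4
RMSE = √(42/5) = 2.8983

2.8983


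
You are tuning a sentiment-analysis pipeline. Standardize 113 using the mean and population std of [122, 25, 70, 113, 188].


μ = 103.6, σ = 54.5109
z = (113 - 103.6)/54.5109 = 0.1724

0.1724


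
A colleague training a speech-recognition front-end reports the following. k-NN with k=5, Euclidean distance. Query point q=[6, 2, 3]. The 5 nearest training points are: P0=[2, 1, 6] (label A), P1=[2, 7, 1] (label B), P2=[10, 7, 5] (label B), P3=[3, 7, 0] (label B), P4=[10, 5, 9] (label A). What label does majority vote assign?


d(q,P0) = 5.099  (label A)
d(q,P1) = 6.7082  (label B)
d(q,P2) = 6.7082  (label B)
d(q,P3) = 6.5574  (label B)
d(q,P4) = 7.8102  (label A)
Votes: A=2, B=3
Majority → B

B


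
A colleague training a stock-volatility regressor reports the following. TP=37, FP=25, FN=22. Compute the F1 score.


Precision = 37/62 = 0.5968
Recall = 37/59 = 0.6271
F1 = 2·P·R/(P+R) = 2·TP/(2·TP+FP+FN) = 74/(74+25+22) = 74/121 = 0.6116

0.6116


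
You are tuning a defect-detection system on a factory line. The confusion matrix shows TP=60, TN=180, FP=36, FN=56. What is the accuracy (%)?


Accuracy = (TP+TN)/(TP+TN+FP+FN)
= (60+180)/(332)
= 240/332 = 72.29%

72.29%


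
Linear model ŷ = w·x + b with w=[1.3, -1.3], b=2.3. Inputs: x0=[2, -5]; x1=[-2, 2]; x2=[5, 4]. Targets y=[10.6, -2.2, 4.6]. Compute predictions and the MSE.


ŷ0 = (1.3)·(2) + (-1.3)·(-5) + 2.3 = 11.4
ŷ1 = (1.3)·(-2) + (-1.3)·(2) + 2.3 = -2.9
ŷ2 = (1.3)·(5) + (-1.3)·(4) + 2.3 = 3.6
errors² = [0.64, 0.49, 1.0]
MSE = 2.1300/3 = 0.71

0.71


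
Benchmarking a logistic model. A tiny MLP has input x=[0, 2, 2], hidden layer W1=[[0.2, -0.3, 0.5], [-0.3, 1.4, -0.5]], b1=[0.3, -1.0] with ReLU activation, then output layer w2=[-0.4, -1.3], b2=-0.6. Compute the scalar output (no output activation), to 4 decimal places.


z1[0] = (0.2)·(0) + (-0.3)·(2) + (0.5)·(2) + 0.3 = 0.7
z1[1] = (-0.3)·(0) + (1.4)·(2) + (-0.5)·(2) - 1.0 = 0.8
h = ReLU(z1) = [0.7, 0.8]
output = (-0.4)·(0.7) + (-1.3)·(0.8) - 0.6 = -1.92

-1.92


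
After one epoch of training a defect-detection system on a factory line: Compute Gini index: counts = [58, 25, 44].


Probabilities: [58/127, 25/127, 44/127] ≈ [0.4567, 0.1969, 0.3465]
Σpᵢ² = (3364 + 625 + 1936)/127² = 5925/16129
Gini = 1 - Σpᵢ² = 1 - 5925/16129 = 0.6326

0.6326


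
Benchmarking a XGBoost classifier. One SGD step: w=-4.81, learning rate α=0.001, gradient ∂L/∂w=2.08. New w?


w_new = w - α·∇
= -4.81 - 0.001·2.08
= -4.81 - 0.00208
= -4.81208

-4.81208


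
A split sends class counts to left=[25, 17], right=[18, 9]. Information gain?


Parent = [43, 26], H_parent = 0.9558
H_left = 0.9737 (n=42), H_right = 0.9183 (n=27)
H_children = (42/69)·0.9737 + (27/69)·0.9183 = 0.952
IG = 0.9558 - 0.952 = 0.0038

0.0038


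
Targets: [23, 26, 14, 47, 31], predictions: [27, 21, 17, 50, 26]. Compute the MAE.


Absolute errors: |23-27|=4, |26-21|=5, |14-17|=3, |47-50|=3, |31-26|=5
Sum = 20
MAE = 20/5 = 4

4


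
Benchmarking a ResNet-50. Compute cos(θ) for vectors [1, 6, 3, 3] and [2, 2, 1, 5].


A·B = 1·2 + 6·2 + 3·1 + 3·5 = 32
‖A‖ = √55 = 7.4162, ‖B‖ = √34 = 5.831
cos = 32/(√55·√34) = 32/√1870 = 0.74

0.74


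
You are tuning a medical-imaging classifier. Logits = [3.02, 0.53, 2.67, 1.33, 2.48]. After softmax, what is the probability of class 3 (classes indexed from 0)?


Exponentials: e^3.02=20.4913, e^0.53=1.6989, e^2.67=14.44, e^1.33=3.781, e^2.48=11.9413
Sum = 52.3525
Softmax = [0.3914, 0.0325, 0.2758, 0.0722, 0.2281]
p[3] = 3.781/52.3525 = 0.0722

0.0722


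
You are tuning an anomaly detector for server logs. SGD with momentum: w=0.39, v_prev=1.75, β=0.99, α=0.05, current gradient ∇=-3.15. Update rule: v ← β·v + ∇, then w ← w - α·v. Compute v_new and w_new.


v_new = 0.99·1.75 - 3.15 = 1.7325 - 3.15 = -1.4175
w_new = 0.39 - 0.05·-1.4175 = 0.39 + 0.070875 = 0.460875

v_new=-1.4175, w_new=0.460875


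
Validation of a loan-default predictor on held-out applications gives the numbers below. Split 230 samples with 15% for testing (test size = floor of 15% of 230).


Test = ⌊230·15/100⌋ = 34
Train = 230 - 34 = 196

Train: 196, Test: 34


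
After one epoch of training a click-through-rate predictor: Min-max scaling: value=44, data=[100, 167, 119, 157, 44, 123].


min=44, max=167
(44-44)/(167-44) = 0/123 = 0.0

0.0


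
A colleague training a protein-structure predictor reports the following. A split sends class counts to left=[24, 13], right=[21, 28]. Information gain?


Parent = [45, 41], H_parent = 0.9984
H_left = 0.9353 (n=37), H_right = 0.9852 (n=49)
H_children = (37/86)·0.9353 + (49/86)·0.9852 = 0.9637
IG = 0.9984 - 0.9637 = 0.0347

0.0347


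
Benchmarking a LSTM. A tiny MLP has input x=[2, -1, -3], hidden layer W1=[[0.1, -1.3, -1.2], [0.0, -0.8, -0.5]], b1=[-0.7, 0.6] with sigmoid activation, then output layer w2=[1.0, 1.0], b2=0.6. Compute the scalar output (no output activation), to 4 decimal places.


z1[0] = (0.1)·(2) + (-1.3)·(-1) + (-1.2)·(-3) - 0.7 = 4.4
z1[1] = (0.0)·(2) + (-0.8)·(-1) + (-0.5)·(-3) + 0.6 = 2.9
h = sigmoid(z1) = [0.9879, 0.9478]
output = (1.0)·(0.9879) + (1.0)·(0.9478) + 0.6 = 2.5357

2.5357


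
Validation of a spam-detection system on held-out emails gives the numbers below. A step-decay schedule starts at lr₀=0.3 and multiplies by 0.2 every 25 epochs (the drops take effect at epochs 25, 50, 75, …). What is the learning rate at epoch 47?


n_drops = ⌊47/25⌋ = 1
lr = 0.3·0.2^1 = 0.3·0.2 = 0.06

0.06


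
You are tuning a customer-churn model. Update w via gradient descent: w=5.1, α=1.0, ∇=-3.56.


w_new = w - α·∇
= 5.1 - 1.0·-3.56
= 5.1 + 3.56
= 8.66

8.66


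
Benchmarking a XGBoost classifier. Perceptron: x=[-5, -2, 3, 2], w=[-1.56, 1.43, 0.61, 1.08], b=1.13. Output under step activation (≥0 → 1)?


z = (-5)·(-1.56) + (-2)·(1.43) + (3)·(0.61) + (2)·(1.08) + 1.13
  = 10.06
step(z) = 1 (z≥0)

1


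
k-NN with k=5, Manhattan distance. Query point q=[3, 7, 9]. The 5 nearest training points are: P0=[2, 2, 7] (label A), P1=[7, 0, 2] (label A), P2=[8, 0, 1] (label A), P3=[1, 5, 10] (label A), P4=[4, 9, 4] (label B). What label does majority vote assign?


d(q,P0) = 8  (label A)
d(q,P1) = 18  (label A)
d(q,P2) = 20  (label A)
d(q,P3) = 5  (label A)
d(q,P4) = 8  (label B)
Votes: A=4, B=1
Majority → A

A


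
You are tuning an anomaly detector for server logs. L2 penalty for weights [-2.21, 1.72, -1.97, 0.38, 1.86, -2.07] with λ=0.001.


‖w‖₂² = (-2.21)² + (1.72)² + (-1.97)² + (0.38)² + (1.86)² + (-2.07)²
     = 4.8841 + 2.9584 + 3.8809 + 0.1444 + 3.4596 + 4.2849
     = 19.6123
λ·‖w‖₂² = 0.001·19.6123 = 0.019612

0.019612


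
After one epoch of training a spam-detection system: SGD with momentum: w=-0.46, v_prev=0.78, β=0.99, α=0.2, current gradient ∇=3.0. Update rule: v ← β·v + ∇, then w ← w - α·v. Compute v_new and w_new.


v_new = 0.99·0.78 + 3.0 = 0.7722 + 3.0 = 3.7722
w_new = -0.46 - 0.2·3.7722 = -0.46 - 0.75444 = -1.21444

v_new=3.7722, w_new=-1.21444


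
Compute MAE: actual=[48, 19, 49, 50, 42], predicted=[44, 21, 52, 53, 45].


Absolute errors: |48-44|=4, |19-21|=2, |49-52|=3, |50-53|=3, |42-45|=3
Sum = 15
MAE = 15/5 = 3

3


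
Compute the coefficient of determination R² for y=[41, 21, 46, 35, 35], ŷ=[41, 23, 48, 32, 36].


ȳ = 35.6
SS_res = Σ(y-ŷ)² = 18
SS_tot = Σ(y-ȳ)² = 351.2
R² = 1 - SS_res/SS_tot = 1 - 0.0513 = 0.9487

0.9487


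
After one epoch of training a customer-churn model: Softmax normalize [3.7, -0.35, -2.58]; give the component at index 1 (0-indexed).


Exponentials: e^3.7=40.4473, e^-0.35=0.7047, e^-2.58=0.0758
Sum = 41.2278
Softmax = [0.9811, 0.0171, 0.0018]
p[1] = 0.7047/41.2278 = 0.0171

0.0171


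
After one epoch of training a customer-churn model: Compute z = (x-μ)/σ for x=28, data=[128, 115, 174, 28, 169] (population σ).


μ = 122.8, σ = 52.5943
z = (28 - 122.8)/52.5943 = -1.8025

-1.8025


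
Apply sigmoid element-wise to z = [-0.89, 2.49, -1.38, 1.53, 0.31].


σ(-0.89) = 1/(1+e^0.89) = 0.2911
σ(2.49) = 1/(1+e^-2.49) = 0.9234
σ(-1.38) = 1/(1+e^1.38) = 0.201
σ(1.53) = 1/(1+e^-1.53) = 0.822
σ(0.31) = 1/(1+e^-0.31) = 0.5769
result = [0.2911, 0.9234, 0.201, 0.822, 0.5769]

[0.2911, 0.9234, 0.201, 0.822, 0.5769]


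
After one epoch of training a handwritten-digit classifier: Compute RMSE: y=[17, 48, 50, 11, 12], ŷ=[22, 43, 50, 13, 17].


MSE = 79/5 = 15.8
RMSE = √(79/5) = 3.9749

3.9749


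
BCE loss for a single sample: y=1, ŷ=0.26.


BCE = -[y·ln(p) + (1-y)·ln(1-p)]
= -1·ln(0.26) - 0
= -ln(0.26) = 1.3471

1.3471


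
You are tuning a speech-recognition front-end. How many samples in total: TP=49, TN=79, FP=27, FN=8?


Total = TP + TN + FP + FN
= 49 + 79 + 27 + 8
= 163
(Predicted positive: 76, predicted negative: 87)

163


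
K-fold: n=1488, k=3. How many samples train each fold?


Fold size = 1488/3 = 496
Training per fold = 1488 - 496 = 992

992


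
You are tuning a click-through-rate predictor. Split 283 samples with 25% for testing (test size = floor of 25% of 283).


Test = ⌊283·25/100⌋ = 70
Train = 283 - 70 = 213

Train: 213, Test: 70


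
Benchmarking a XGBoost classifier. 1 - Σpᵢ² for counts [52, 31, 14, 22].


Probabilities: [52/119, 31/119, 14/119, 22/119] ≈ [0.437, 0.2605, 0.1176, 0.1849]
Σpᵢ² = (2704 + 961 + 196 + 484)/119² = 4345/14161
Gini = 1 - Σpᵢ² = 1 - 4345/14161 = 0.6932

0.6932


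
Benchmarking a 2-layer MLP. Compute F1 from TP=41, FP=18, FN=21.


Precision = 41/59 = 0.6949
Recall = 41/62 = 0.6613
F1 = 2·P·R/(P+R) = 2·TP/(2·TP+FP+FN) = 82/(82+18+21) = 82/121 = 0.6777

0.6777


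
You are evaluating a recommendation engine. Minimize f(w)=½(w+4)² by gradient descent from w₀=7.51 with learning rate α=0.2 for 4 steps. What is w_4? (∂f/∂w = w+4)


step 1: grad = 7.51+4 = 11.51; w = 7.51 - 0.2·(11.51) = 5.208
step 2: grad = 5.208+4 = 9.208; w = 5.208 - 0.2·(9.208) = 3.3664
step 3: grad = 3.3664+4 = 7.3664; w = 3.3664 - 0.2·(7.3664) = 1.89312
step 4: grad = 1.89312+4 = 5.89312; w = 1.89312 - 0.2·(5.89312) = 0.714496

0.714496


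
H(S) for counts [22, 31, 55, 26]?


Probabilities: [22/134, 31/134, 55/134, 26/134] ≈ [0.1642, 0.2313, 0.4104, 0.194]
H = -((22/134)·log₂(22/134) + (31/134)·log₂(31/134) + (55/134)·log₂(55/134) + (26/134)·log₂(26/134))
  = 1.9029 bits

1.9029 bits


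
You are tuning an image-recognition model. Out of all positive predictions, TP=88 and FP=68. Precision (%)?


Precision = TP/(TP+FP)
= 88/(88+68)
= 88/156 = 56.41%

56.41%


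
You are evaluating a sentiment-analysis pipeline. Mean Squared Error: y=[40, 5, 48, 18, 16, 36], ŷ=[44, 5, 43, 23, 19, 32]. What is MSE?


Squared errors: (40-44)²=16, (5-5)²=0, (48-43)²=25, (18-23)²=25, (16-19)²=9, (36-32)²=16
Sum = 91
MSE = 91/6 = 91/6

91/6


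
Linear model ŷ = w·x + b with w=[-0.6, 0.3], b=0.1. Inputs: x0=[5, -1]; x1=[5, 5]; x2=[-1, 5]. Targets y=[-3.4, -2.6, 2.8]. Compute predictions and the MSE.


ŷ0 = (-0.6)·(5) + (0.3)·(-1) + 0.1 = -3.2
ŷ1 = (-0.6)·(5) + (0.3)·(5) + 0.1 = -1.4
ŷ2 = (-0.6)·(-1) + (0.3)·(5) + 0.1 = 2.2
errors² = [0.04, 1.44, 0.36]
MSE = 1.8400/3 = 0.6133

0.6133


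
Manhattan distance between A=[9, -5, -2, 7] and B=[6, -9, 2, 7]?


d = |9-6| + |-5+ 9| + |-2-2| + |7-7|
  = 3 + 4 + 4 + 0
  = 11

11


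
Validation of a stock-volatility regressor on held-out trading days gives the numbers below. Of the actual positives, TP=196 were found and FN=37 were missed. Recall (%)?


Recall = TP/(TP+FN)
= 196/(196+37)
= 196/233 = 84.12%

84.12%


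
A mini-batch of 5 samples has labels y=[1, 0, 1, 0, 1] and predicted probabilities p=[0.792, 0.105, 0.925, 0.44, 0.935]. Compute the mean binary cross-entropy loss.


L[0] = -ln(0.792) = 0.2332
L[1] = -ln(1-0.105) = -ln(0.895) = 0.1109
L[2] = -ln(0.925) = 0.078
L[3] = -ln(1-0.44) = -ln(0.56) = 0.5798
L[4] = -ln(0.935) = 0.0672
mean = (0.2332 + 0.1109 + 0.078 + 0.5798 + 0.0672)/5 = 0.2138

0.2138


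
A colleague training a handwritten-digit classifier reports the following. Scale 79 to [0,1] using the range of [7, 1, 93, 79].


min=1, max=93
(79-1)/(93-1) = 78/92 = 0.8478

0.8478


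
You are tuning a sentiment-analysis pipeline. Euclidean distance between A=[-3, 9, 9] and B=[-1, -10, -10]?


d = √((-3+ 1)² + (9+ 10)² + (9+ 10)²)
  = √(4 + 361 + 361)
  = √726 = 26.9444

26.9444


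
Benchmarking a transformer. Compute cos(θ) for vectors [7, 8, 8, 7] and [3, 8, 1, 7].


A·B = 7·3 + 8·8 + 8·1 + 7·7 = 142
‖A‖ = √226 = 15.0333, ‖B‖ = √123 = 11.0905
cos = 142/(√226·√123) = 142/√27798 = 0.8517

0.8517


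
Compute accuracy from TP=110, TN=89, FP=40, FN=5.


Accuracy = (TP+TN)/(TP+TN+FP+FN)
= (110+89)/(244)
= 199/244 = 81.56%

81.56%


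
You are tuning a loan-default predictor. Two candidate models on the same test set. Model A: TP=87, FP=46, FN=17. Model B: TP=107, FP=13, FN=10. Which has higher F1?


Model A: P=87/133=0.6541, R=87/104=0.8365, F1=2PR/(P+R)=2TP/(2TP+FP+FN)=174/237=0.7342
Model B: P=107/120=0.8917, R=107/117=0.9145, F1=2PR/(P+R)=2TP/(2TP+FP+FN)=214/237=0.903
0.7342 < 0.903 → Model B

Model B


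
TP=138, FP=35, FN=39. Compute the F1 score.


Precision = 138/173 = 0.7977
Recall = 138/177 = 0.7797
F1 = 2·P·R/(P+R) = 2·TP/(2·TP+FP+FN) = 276/(276+35+39) = 276/350 = 0.7886

0.7886
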